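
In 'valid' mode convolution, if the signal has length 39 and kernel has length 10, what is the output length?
'Valid' mode counts only positions where the kernel fully overlaps the signal: m - n + 1 = 39 - 10 + 1 = 30

30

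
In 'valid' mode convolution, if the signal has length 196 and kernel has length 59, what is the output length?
'Valid' mode counts only positions where the kernel fully overlaps the signal: m - n + 1 = 196 - 59 + 1 = 138

138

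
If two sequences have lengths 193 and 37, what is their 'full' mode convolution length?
Linear/full convolution length: m + n - 1 = 193 + 37 - 1 = 229

229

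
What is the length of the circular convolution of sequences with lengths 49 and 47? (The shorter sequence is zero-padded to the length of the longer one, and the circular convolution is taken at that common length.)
Circular convolution (zero-padding the shorter input) has length max(m, n) = max(49, 47) = 49

49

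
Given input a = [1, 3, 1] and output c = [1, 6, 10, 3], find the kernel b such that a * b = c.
Output length 4 = len(a) + len(b) - 1 ⇒ len(b) = 2. Solve b forward using b[k] = (c[k] - Σ_{i≥1} a[i]·b[k-i]) / a[0]: b[0] = c[0] / a[0] = 1 / 1 = 1; b[1] = (c[1] - 3×1) / a[0] = (6 - 3×1) / 1 = 3. So b = [1, 3]. Forward-check [1, 3, 1] * [1, 3]: c[0] = 1×1 = 1; c[1] = 1×3 + 3×1 = 6; c[2] = 3×3 + 1×1 = 10; c[3] = 1×3 = 3 → [1, 6, 10, 3] ✓

[1, 3]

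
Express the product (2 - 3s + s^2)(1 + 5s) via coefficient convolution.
Ascending coefficients: a = [2, -3, 1], b = [1, 5]. c[0] = 2×1 = 2; c[1] = 2×5 + -3×1 = 7; c[2] = -3×5 + 1×1 = -14; c[3] = 1×5 = 5. Result coefficients: [2, 7, -14, 5] → 2 + 7s - 14s^2 + 5s^3

2 + 7s - 14s^2 + 5s^3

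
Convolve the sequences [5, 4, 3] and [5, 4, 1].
y[0] = 5×5 = 25; y[1] = 5×4 + 4×5 = 40; y[2] = 5×1 + 4×4 + 3×5 = 36; y[3] = 4×1 + 3×4 = 16; y[4] = 3×1 = 3

[25, 40, 36, 16, 3]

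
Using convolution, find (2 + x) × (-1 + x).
Ascending coefficients: a = [2, 1], b = [-1, 1]. c[0] = 2×-1 = -2; c[1] = 2×1 + 1×-1 = 1; c[2] = 1×1 = 1. Result coefficients: [-2, 1, 1] → -2 + x + x^2

-2 + x + x^2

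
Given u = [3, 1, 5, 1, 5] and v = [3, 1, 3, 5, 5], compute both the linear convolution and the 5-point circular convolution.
Linear: y_lin[0] = 3×3 = 9; y_lin[1] = 3×1 + 1×3 = 6; y_lin[2] = 3×3 + 1×1 + 5×3 = 25; y_lin[3] = 3×5 + 1×3 + 5×1 + 1×3 = 26; y_lin[4] = 3×5 + 1×5 + 5×3 + 1×1 + 5×3 = 51; y_lin[5] = 1×5 + 5×5 + 1×3 + 5×1 = 38; y_lin[6] = 5×5 + 1×5 + 5×3 = 45; y_lin[7] = 1×5 + 5×5 = 30; y_lin[8] = 5×5 = 25 → [9, 6, 25, 26, 51, 38, 45, 30, 25]. Circular (length 5): y[0] = 3×3 + 1×5 + 5×5 + 1×3 + 5×1 = 47; y[1] = 3×1 + 1×3 + 5×5 + 1×5 + 5×3 = 51; y[2] = 3×3 + 1×1 + 5×3 + 1×5 + 5×5 = 55; y[3] = 3×5 + 1×3 + 5×1 + 1×3 + 5×5 = 51; y[4] = 3×5 + 1×5 + 5×3 + 1×1 + 5×3 = 51 → [47, 51, 55, 51, 51]

Linear: [9, 6, 25, 26, 51, 38, 45, 30, 25], Circular: [47, 51, 55, 51, 51]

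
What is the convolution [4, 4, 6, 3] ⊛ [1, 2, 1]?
y[0] = 4×1 = 4; y[1] = 4×2 + 4×1 = 12; y[2] = 4×1 + 4×2 + 6×1 = 18; y[3] = 4×1 + 6×2 + 3×1 = 19; y[4] = 6×1 + 3×2 = 12; y[5] = 3×1 = 3

[4, 12, 18, 19, 12, 3]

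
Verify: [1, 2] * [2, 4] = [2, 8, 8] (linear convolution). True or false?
Recompute linear convolution of [1, 2] and [2, 4]: y[0] = 1×2 = 2; y[1] = 1×4 + 2×2 = 8; y[2] = 2×4 = 8 → [2, 8, 8]. Given [2, 8, 8] matches, so answer: Yes

Yes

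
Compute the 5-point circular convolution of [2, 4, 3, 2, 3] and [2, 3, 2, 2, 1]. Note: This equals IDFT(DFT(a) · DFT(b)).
Either evaluate y[k] = Σ_j a[j]·b[(k-j) mod 5] directly, or use IDFT(DFT(a) · DFT(b)). y[0] = 2×2 + 4×1 + 3×2 + 2×2 + 3×3 = 27; y[1] = 2×3 + 4×2 + 3×1 + 2×2 + 3×2 = 27; y[2] = 2×2 + 4×3 + 3×2 + 2×1 + 3×2 = 30; y[3] = 2×2 + 4×2 + 3×3 + 2×2 + 3×1 = 28; y[4] = 2×1 + 4×2 + 3×2 + 2×3 + 3×2 = 28. Result: [27, 27, 30, 28, 28]

[27, 27, 30, 28, 28]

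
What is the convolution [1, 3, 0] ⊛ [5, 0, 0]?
y[0] = 1×5 = 5; y[1] = 1×0 + 3×5 = 15; y[2] = 1×0 + 3×0 + 0×5 = 0; y[3] = 3×0 + 0×0 = 0; y[4] = 0×0 = 0

[5, 15, 0, 0, 0]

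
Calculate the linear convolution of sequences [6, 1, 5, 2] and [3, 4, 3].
y[0] = 6×3 = 18; y[1] = 6×4 + 1×3 = 27; y[2] = 6×3 + 1×4 + 5×3 = 37; y[3] = 1×3 + 5×4 + 2×3 = 29; y[4] = 5×3 + 2×4 = 23; y[5] = 2×3 = 6

[18, 27, 37, 29, 23, 6]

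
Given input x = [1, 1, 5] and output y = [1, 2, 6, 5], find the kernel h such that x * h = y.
Output length 4 = len(x) + len(h) - 1 ⇒ len(h) = 2. Solve h forward using h[k] = (y[k] - Σ_{i≥1} x[i]·h[k-i]) / x[0]: h[0] = y[0] / x[0] = 1 / 1 = 1; h[1] = (y[1] - 1×1) / x[0] = (2 - 1×1) / 1 = 1. So h = [1, 1]. Forward-check [1, 1, 5] * [1, 1]: y[0] = 1×1 = 1; y[1] = 1×1 + 1×1 = 2; y[2] = 1×1 + 5×1 = 6; y[3] = 5×1 = 5 → [1, 2, 6, 5] ✓

[1, 1]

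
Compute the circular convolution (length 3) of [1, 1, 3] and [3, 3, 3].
Use y[k] = Σ_j u[j]·v[(k-j) mod 3]. y[0] = 1×3 + 1×3 + 3×3 = 15; y[1] = 1×3 + 1×3 + 3×3 = 15; y[2] = 1×3 + 1×3 + 3×3 = 15. Result: [15, 15, 15]

[15, 15, 15]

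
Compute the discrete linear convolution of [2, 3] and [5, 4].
y[0] = 2×5 = 10; y[1] = 2×4 + 3×5 = 23; y[2] = 3×4 = 12

[10, 23, 12]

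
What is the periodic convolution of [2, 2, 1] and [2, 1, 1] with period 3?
Use y[k] = Σ_j a[j]·b[(k-j) mod 3]. y[0] = 2×2 + 2×1 + 1×1 = 7; y[1] = 2×1 + 2×2 + 1×1 = 7; y[2] = 2×1 + 2×1 + 1×2 = 6. Result: [7, 7, 6]

[7, 7, 6]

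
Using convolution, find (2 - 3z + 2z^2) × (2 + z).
Ascending coefficients: a = [2, -3, 2], b = [2, 1]. c[0] = 2×2 = 4; c[1] = 2×1 + -3×2 = -4; c[2] = -3×1 + 2×2 = 1; c[3] = 2×1 = 2. Result coefficients: [4, -4, 1, 2] → 4 - 4z + z^2 + 2z^3

4 - 4z + z^2 + 2z^3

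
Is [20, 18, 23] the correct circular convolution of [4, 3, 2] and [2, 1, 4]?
Recompute circular convolution of [4, 3, 2] and [2, 1, 4]: y[0] = 4×2 + 3×4 + 2×1 = 22; y[1] = 4×1 + 3×2 + 2×4 = 18; y[2] = 4×4 + 3×1 + 2×2 = 23 → [22, 18, 23]. Compare to given [20, 18, 23]: they differ at index 0: given 20, correct 22, so answer: No

No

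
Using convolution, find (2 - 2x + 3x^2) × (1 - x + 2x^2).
Ascending coefficients: a = [2, -2, 3], b = [1, -1, 2]. c[0] = 2×1 = 2; c[1] = 2×-1 + -2×1 = -4; c[2] = 2×2 + -2×-1 + 3×1 = 9; c[3] = -2×2 + 3×-1 = -7; c[4] = 3×2 = 6. Result coefficients: [2, -4, 9, -7, 6] → 2 - 4x + 9x^2 - 7x^3 + 6x^4

2 - 4x + 9x^2 - 7x^3 + 6x^4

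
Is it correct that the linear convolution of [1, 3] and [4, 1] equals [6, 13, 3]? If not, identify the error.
Recompute linear convolution of [1, 3] and [4, 1]: y[0] = 1×4 = 4; y[1] = 1×1 + 3×4 = 13; y[2] = 3×1 = 3 → [4, 13, 3]. Compare to given [6, 13, 3]: they differ at index 0: given 6, correct 4, so answer: No

No. Error at index 0: given 6, correct 4.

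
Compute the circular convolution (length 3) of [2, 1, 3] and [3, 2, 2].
Use y[k] = Σ_j s[j]·t[(k-j) mod 3]. y[0] = 2×3 + 1×2 + 3×2 = 14; y[1] = 2×2 + 1×3 + 3×2 = 13; y[2] = 2×2 + 1×2 + 3×3 = 15. Result: [14, 13, 15]

[14, 13, 15]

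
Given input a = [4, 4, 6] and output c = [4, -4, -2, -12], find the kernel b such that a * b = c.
Output length 4 = len(a) + len(b) - 1 ⇒ len(b) = 2. Solve b forward using b[k] = (c[k] - Σ_{i≥1} a[i]·b[k-i]) / a[0]: b[0] = c[0] / a[0] = 4 / 4 = 1; b[1] = (c[1] - 4×1) / a[0] = (-4 - 4×1) / 4 = -2. So b = [1, -2]. Forward-check [4, 4, 6] * [1, -2]: c[0] = 4×1 = 4; c[1] = 4×-2 + 4×1 = -4; c[2] = 4×-2 + 6×1 = -2; c[3] = 6×-2 = -12 → [4, -4, -2, -12] ✓

[1, -2]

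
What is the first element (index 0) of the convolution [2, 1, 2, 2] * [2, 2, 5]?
Use y[k] = Σ_i a[i]·b[k-i] at k=0. y[0] = 2×2 = 4

4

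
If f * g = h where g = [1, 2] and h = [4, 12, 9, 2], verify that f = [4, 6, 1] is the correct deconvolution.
Forward-compute [4, 6, 1] * [1, 2]: h[0] = 4×1 = 4; h[1] = 4×2 + 6×1 = 14; h[2] = 6×2 + 1×1 = 13; h[3] = 1×2 = 2 → [4, 14, 13, 2]. Does not match given h = [4, 12, 9, 2].

Not verified. [4, 6, 1] * [1, 2] = [4, 14, 13, 2], which differs from [4, 12, 9, 2] at index 1.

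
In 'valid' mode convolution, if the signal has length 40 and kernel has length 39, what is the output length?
'Valid' mode counts only positions where the kernel fully overlaps the signal: m - n + 1 = 40 - 39 + 1 = 2

2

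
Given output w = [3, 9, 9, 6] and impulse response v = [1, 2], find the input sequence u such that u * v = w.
Deconvolve w=[3, 9, 9, 6] by v=[1, 2]. Since v[0]=1, solve forward: u[0] = w[0] / 1 = 3; u[1] = (w[1] - 3×2) / 1 = 3; u[2] = (w[2] - 3×2) / 1 = 3. So u = [3, 3, 3]. Check by forward convolution: w[0] = 3×1 = 3; w[1] = 3×2 + 3×1 = 9; w[2] = 3×2 + 3×1 = 9; w[3] = 3×2 = 6

[3, 3, 3]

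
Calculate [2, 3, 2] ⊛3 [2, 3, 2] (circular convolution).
Use y[k] = Σ_j x[j]·h[(k-j) mod 3]. y[0] = 2×2 + 3×2 + 2×3 = 16; y[1] = 2×3 + 3×2 + 2×2 = 16; y[2] = 2×2 + 3×3 + 2×2 = 17. Result: [16, 16, 17]

[16, 16, 17]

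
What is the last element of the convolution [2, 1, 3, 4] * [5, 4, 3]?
Use y[k] = Σ_i a[i]·b[k-i] at k=5. y[5] = 4×3 = 12

12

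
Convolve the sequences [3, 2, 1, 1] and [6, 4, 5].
y[0] = 3×6 = 18; y[1] = 3×4 + 2×6 = 24; y[2] = 3×5 + 2×4 + 1×6 = 29; y[3] = 2×5 + 1×4 + 1×6 = 20; y[4] = 1×5 + 1×4 = 9; y[5] = 1×5 = 5

[18, 24, 29, 20, 9, 5]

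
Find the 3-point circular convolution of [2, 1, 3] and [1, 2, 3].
Use y[k] = Σ_j f[j]·g[(k-j) mod 3]. y[0] = 2×1 + 1×3 + 3×2 = 11; y[1] = 2×2 + 1×1 + 3×3 = 14; y[2] = 2×3 + 1×2 + 3×1 = 11. Result: [11, 14, 11]

[11, 14, 11]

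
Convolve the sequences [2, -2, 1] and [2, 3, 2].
y[0] = 2×2 = 4; y[1] = 2×3 + -2×2 = 2; y[2] = 2×2 + -2×3 + 1×2 = 0; y[3] = -2×2 + 1×3 = -1; y[4] = 1×2 = 2

[4, 2, 0, -1, 2]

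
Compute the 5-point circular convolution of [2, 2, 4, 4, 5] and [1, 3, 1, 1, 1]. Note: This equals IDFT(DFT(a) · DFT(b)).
Either evaluate y[k] = Σ_j a[j]·b[(k-j) mod 5] directly, or use IDFT(DFT(a) · DFT(b)). y[0] = 2×1 + 2×1 + 4×1 + 4×1 + 5×3 = 27; y[1] = 2×3 + 2×1 + 4×1 + 4×1 + 5×1 = 21; y[2] = 2×1 + 2×3 + 4×1 + 4×1 + 5×1 = 21; y[3] = 2×1 + 2×1 + 4×3 + 4×1 + 5×1 = 25; y[4] = 2×1 + 2×1 + 4×1 + 4×3 + 5×1 = 25. Result: [27, 21, 21, 25, 25]

[27, 21, 21, 25, 25]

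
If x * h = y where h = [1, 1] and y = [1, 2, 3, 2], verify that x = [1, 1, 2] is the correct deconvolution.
Forward-compute [1, 1, 2] * [1, 1]: y[0] = 1×1 = 1; y[1] = 1×1 + 1×1 = 2; y[2] = 1×1 + 2×1 = 3; y[3] = 2×1 = 2 → [1, 2, 3, 2]. Matches given y = [1, 2, 3, 2], so verified.

Verified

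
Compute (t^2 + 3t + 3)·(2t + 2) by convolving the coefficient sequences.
Ascending coefficients: a = [3, 3, 1], b = [2, 2]. c[0] = 3×2 = 6; c[1] = 3×2 + 3×2 = 12; c[2] = 3×2 + 1×2 = 8; c[3] = 1×2 = 2. Result coefficients: [6, 12, 8, 2] → 2t^3 + 8t^2 + 12t + 6

2t^3 + 8t^2 + 12t + 6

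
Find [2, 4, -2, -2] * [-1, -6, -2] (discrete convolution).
y[0] = 2×-1 = -2; y[1] = 2×-6 + 4×-1 = -16; y[2] = 2×-2 + 4×-6 + -2×-1 = -26; y[3] = 4×-2 + -2×-6 + -2×-1 = 6; y[4] = -2×-2 + -2×-6 = 16; y[5] = -2×-2 = 4

[-2, -16, -26, 6, 16, 4]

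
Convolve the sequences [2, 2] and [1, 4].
y[0] = 2×1 = 2; y[1] = 2×4 + 2×1 = 10; y[2] = 2×4 = 8

[2, 10, 8]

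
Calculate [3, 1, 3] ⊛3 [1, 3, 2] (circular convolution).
Use y[k] = Σ_j a[j]·b[(k-j) mod 3]. y[0] = 3×1 + 1×2 + 3×3 = 14; y[1] = 3×3 + 1×1 + 3×2 = 16; y[2] = 3×2 + 1×3 + 3×1 = 12. Result: [14, 16, 12]

[14, 16, 12]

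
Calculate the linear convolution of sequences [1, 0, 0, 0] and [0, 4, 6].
y[0] = 1×0 = 0; y[1] = 1×4 + 0×0 = 4; y[2] = 1×6 + 0×4 + 0×0 = 6; y[3] = 0×6 + 0×4 + 0×0 = 0; y[4] = 0×6 + 0×4 = 0; y[5] = 0×6 = 0

[0, 4, 6, 0, 0, 0]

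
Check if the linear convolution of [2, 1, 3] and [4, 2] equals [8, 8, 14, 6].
Recompute linear convolution of [2, 1, 3] and [4, 2]: y[0] = 2×4 = 8; y[1] = 2×2 + 1×4 = 8; y[2] = 1×2 + 3×4 = 14; y[3] = 3×2 = 6 → [8, 8, 14, 6]. Given [8, 8, 14, 6] matches, so answer: Yes

Yes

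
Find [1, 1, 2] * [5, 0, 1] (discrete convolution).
y[0] = 1×5 = 5; y[1] = 1×0 + 1×5 = 5; y[2] = 1×1 + 1×0 + 2×5 = 11; y[3] = 1×1 + 2×0 = 1; y[4] = 2×1 = 2

[5, 5, 11, 1, 2]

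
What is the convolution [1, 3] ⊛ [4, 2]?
y[0] = 1×4 = 4; y[1] = 1×2 + 3×4 = 14; y[2] = 3×2 = 6

[4, 14, 6]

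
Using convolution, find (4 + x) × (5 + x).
Ascending coefficients: a = [4, 1], b = [5, 1]. c[0] = 4×5 = 20; c[1] = 4×1 + 1×5 = 9; c[2] = 1×1 = 1. Result coefficients: [20, 9, 1] → 20 + 9x + x^2

20 + 9x + x^2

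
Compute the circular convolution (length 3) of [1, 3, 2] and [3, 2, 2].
Use y[k] = Σ_j u[j]·v[(k-j) mod 3]. y[0] = 1×3 + 3×2 + 2×2 = 13; y[1] = 1×2 + 3×3 + 2×2 = 15; y[2] = 1×2 + 3×2 + 2×3 = 14. Result: [13, 15, 14]

[13, 15, 14]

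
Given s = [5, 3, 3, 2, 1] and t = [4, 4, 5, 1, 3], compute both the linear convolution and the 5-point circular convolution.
Linear: y_lin[0] = 5×4 = 20; y_lin[1] = 5×4 + 3×4 = 32; y_lin[2] = 5×5 + 3×4 + 3×4 = 49; y_lin[3] = 5×1 + 3×5 + 3×4 + 2×4 = 40; y_lin[4] = 5×3 + 3×1 + 3×5 + 2×4 + 1×4 = 45; y_lin[5] = 3×3 + 3×1 + 2×5 + 1×4 = 26; y_lin[6] = 3×3 + 2×1 + 1×5 = 16; y_lin[7] = 2×3 + 1×1 = 7; y_lin[8] = 1×3 = 3 → [20, 32, 49, 40, 45, 26, 16, 7, 3]. Circular (length 5): y[0] = 5×4 + 3×3 + 3×1 + 2×5 + 1×4 = 46; y[1] = 5×4 + 3×4 + 3×3 + 2×1 + 1×5 = 48; y[2] = 5×5 + 3×4 + 3×4 + 2×3 + 1×1 = 56; y[3] = 5×1 + 3×5 + 3×4 + 2×4 + 1×3 = 43; y[4] = 5×3 + 3×1 + 3×5 + 2×4 + 1×4 = 45 → [46, 48, 56, 43, 45]

Linear: [20, 32, 49, 40, 45, 26, 16, 7, 3], Circular: [46, 48, 56, 43, 45]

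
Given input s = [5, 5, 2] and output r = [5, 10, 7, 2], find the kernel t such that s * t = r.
Output length 4 = len(s) + len(t) - 1 ⇒ len(t) = 2. Solve t forward using t[k] = (r[k] - Σ_{i≥1} s[i]·t[k-i]) / s[0]: t[0] = r[0] / s[0] = 5 / 5 = 1; t[1] = (r[1] - 5×1) / s[0] = (10 - 5×1) / 5 = 1. So t = [1, 1]. Forward-check [5, 5, 2] * [1, 1]: r[0] = 5×1 = 5; r[1] = 5×1 + 5×1 = 10; r[2] = 5×1 + 2×1 = 7; r[3] = 2×1 = 2 → [5, 10, 7, 2] ✓

[1, 1]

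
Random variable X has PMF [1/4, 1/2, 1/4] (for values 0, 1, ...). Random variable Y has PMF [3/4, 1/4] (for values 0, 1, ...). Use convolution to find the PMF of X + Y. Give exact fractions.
P(X+Y=k) = Σ_i P(X=i)·P(Y=k-i) — a convolution of [1/4, 1/2, 1/4] and [3/4, 1/4]. P(X+Y=0) = (1/4)×(3/4) = 3/16; P(X+Y=1) = (1/4)×(1/4) + (1/2)×(3/4) = 1/16 + 3/8 = 7/16; P(X+Y=2) = (1/2)×(1/4) + (1/4)×(3/4) = 1/8 + 3/16 = 5/16; P(X+Y=3) = (1/4)×(1/4) = 1/16. PMF: [3/16, 7/16, 5/16, 1/16] (sums to 1 ✓)

[3/16, 7/16, 5/16, 1/16]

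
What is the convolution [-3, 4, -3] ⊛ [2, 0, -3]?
y[0] = -3×2 = -6; y[1] = -3×0 + 4×2 = 8; y[2] = -3×-3 + 4×0 + -3×2 = 3; y[3] = 4×-3 + -3×0 = -12; y[4] = -3×-3 = 9

[-6, 8, 3, -12, 9]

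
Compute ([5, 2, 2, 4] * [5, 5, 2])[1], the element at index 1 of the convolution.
Use y[k] = Σ_i a[i]·b[k-i] at k=1. y[1] = 5×5 + 2×5 = 35

35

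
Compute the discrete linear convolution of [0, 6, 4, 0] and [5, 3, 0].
y[0] = 0×5 = 0; y[1] = 0×3 + 6×5 = 30; y[2] = 0×0 + 6×3 + 4×5 = 38; y[3] = 6×0 + 4×3 + 0×5 = 12; y[4] = 4×0 + 0×3 = 0; y[5] = 0×0 = 0

[0, 30, 38, 12, 0, 0]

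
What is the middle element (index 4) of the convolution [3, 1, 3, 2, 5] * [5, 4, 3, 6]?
Use y[k] = Σ_i a[i]·b[k-i] at k=4. y[4] = 1×6 + 3×3 + 2×4 + 5×5 = 48

48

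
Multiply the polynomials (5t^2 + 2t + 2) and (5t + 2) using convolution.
Ascending coefficients: a = [2, 2, 5], b = [2, 5]. c[0] = 2×2 = 4; c[1] = 2×5 + 2×2 = 14; c[2] = 2×5 + 5×2 = 20; c[3] = 5×5 = 25. Result coefficients: [4, 14, 20, 25] → 25t^3 + 20t^2 + 14t + 4

25t^3 + 20t^2 + 14t + 4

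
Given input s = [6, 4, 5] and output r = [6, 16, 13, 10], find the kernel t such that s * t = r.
Output length 4 = len(s) + len(t) - 1 ⇒ len(t) = 2. Solve t forward using t[k] = (r[k] - Σ_{i≥1} s[i]·t[k-i]) / s[0]: t[0] = r[0] / s[0] = 6 / 6 = 1; t[1] = (r[1] - 4×1) / s[0] = (16 - 4×1) / 6 = 2. So t = [1, 2]. Forward-check [6, 4, 5] * [1, 2]: r[0] = 6×1 = 6; r[1] = 6×2 + 4×1 = 16; r[2] = 4×2 + 5×1 = 13; r[3] = 5×2 = 10 → [6, 16, 13, 10] ✓

[1, 2]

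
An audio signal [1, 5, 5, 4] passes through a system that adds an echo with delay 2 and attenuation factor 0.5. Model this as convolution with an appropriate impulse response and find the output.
Direct-path + delayed-attenuated-path model → impulse response h = [1, 0, 0.5] (1 at lag 0, 0.5 at lag 2). Output y[n] = x[n] + 0.5·x[n - 2] (with x[n] = 0 outside 0..3): y[0] = 1 + 0.5×0 = 1; y[1] = 5 + 0.5×0 = 5; y[2] = 5 + 0.5×1 = 5.5; y[3] = 4 + 0.5×5 = 6.5; y[4] = 0 + 0.5×5 = 2.5; y[5] = 0 + 0.5×4 = 2.0. So y = [1, 5, 5.5, 6.5, 2.5, 2.0]

[1, 5, 5.5, 6.5, 2.5, 2.0]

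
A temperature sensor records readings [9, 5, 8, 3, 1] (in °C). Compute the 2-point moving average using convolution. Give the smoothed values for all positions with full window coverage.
2-point moving average kernel = [1, 1]. Apply in 'valid' mode (full window coverage): avg[0] = (9 + 5) / 2 = 7.0; avg[1] = (5 + 8) / 2 = 6.5; avg[2] = (8 + 3) / 2 = 5.5; avg[3] = (3 + 1) / 2 = 2.0. Smoothed values: [7.0, 6.5, 5.5, 2.0]

[7.0, 6.5, 5.5, 2.0]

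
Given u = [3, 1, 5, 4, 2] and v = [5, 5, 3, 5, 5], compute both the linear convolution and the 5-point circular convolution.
Linear: y_lin[0] = 3×5 = 15; y_lin[1] = 3×5 + 1×5 = 20; y_lin[2] = 3×3 + 1×5 + 5×5 = 39; y_lin[3] = 3×5 + 1×3 + 5×5 + 4×5 = 63; y_lin[4] = 3×5 + 1×5 + 5×3 + 4×5 + 2×5 = 65; y_lin[5] = 1×5 + 5×5 + 4×3 + 2×5 = 52; y_lin[6] = 5×5 + 4×5 + 2×3 = 51; y_lin[7] = 4×5 + 2×5 = 30; y_lin[8] = 2×5 = 10 → [15, 20, 39, 63, 65, 52, 51, 30, 10]. Circular (length 5): y[0] = 3×5 + 1×5 + 5×5 + 4×3 + 2×5 = 67; y[1] = 3×5 + 1×5 + 5×5 + 4×5 + 2×3 = 71; y[2] = 3×3 + 1×5 + 5×5 + 4×5 + 2×5 = 69; y[3] = 3×5 + 1×3 + 5×5 + 4×5 + 2×5 = 73; y[4] = 3×5 + 1×5 + 5×3 + 4×5 + 2×5 = 65 → [67, 71, 69, 73, 65]

Linear: [15, 20, 39, 63, 65, 52, 51, 30, 10], Circular: [67, 71, 69, 73, 65]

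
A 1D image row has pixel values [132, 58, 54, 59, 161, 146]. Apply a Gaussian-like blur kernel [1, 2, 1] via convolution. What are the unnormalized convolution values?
Convolve image row [132, 58, 54, 59, 161, 146] with kernel [1, 2, 1]: y[0] = 132×1 = 132; y[1] = 132×2 + 58×1 = 322; y[2] = 132×1 + 58×2 + 54×1 = 302; y[3] = 58×1 + 54×2 + 59×1 = 225; y[4] = 54×1 + 59×2 + 161×1 = 333; y[5] = 59×1 + 161×2 + 146×1 = 527; y[6] = 161×1 + 146×2 = 453; y[7] = 146×1 = 146 → [132, 322, 302, 225, 333, 527, 453, 146]. Normalization factor = sum(kernel) = 4.

[132, 322, 302, 225, 333, 527, 453, 146]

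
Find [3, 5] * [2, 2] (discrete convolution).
y[0] = 3×2 = 6; y[1] = 3×2 + 5×2 = 16; y[2] = 5×2 = 10

[6, 16, 10]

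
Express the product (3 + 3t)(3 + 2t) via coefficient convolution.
Ascending coefficients: a = [3, 3], b = [3, 2]. c[0] = 3×3 = 9; c[1] = 3×2 + 3×3 = 15; c[2] = 3×2 = 6. Result coefficients: [9, 15, 6] → 9 + 15t + 6t^2

9 + 15t + 6t^2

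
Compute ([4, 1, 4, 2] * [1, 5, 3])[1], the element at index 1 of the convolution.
Use y[k] = Σ_i a[i]·b[k-i] at k=1. y[1] = 4×5 + 1×1 = 21

21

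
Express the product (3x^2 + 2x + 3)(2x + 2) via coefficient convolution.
Ascending coefficients: a = [3, 2, 3], b = [2, 2]. c[0] = 3×2 = 6; c[1] = 3×2 + 2×2 = 10; c[2] = 2×2 + 3×2 = 10; c[3] = 3×2 = 6. Result coefficients: [6, 10, 10, 6] → 6x^3 + 10x^2 + 10x + 6

6x^3 + 10x^2 + 10x + 6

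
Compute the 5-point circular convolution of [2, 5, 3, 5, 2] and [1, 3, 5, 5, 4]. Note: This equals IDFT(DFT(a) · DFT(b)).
Either evaluate y[k] = Σ_j a[j]·b[(k-j) mod 5] directly, or use IDFT(DFT(a) · DFT(b)). y[0] = 2×1 + 5×4 + 3×5 + 5×5 + 2×3 = 68; y[1] = 2×3 + 5×1 + 3×4 + 5×5 + 2×5 = 58; y[2] = 2×5 + 5×3 + 3×1 + 5×4 + 2×5 = 58; y[3] = 2×5 + 5×5 + 3×3 + 5×1 + 2×4 = 57; y[4] = 2×4 + 5×5 + 3×5 + 5×3 + 2×1 = 65. Result: [68, 58, 58, 57, 65]

[68, 58, 58, 57, 65]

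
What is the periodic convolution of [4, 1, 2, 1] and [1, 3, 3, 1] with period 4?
Use y[k] = Σ_j u[j]·v[(k-j) mod 4]. y[0] = 4×1 + 1×1 + 2×3 + 1×3 = 14; y[1] = 4×3 + 1×1 + 2×1 + 1×3 = 18; y[2] = 4×3 + 1×3 + 2×1 + 1×1 = 18; y[3] = 4×1 + 1×3 + 2×3 + 1×1 = 14. Result: [14, 18, 18, 14]

[14, 18, 18, 14]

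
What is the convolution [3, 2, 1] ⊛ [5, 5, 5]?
y[0] = 3×5 = 15; y[1] = 3×5 + 2×5 = 25; y[2] = 3×5 + 2×5 + 1×5 = 30; y[3] = 2×5 + 1×5 = 15; y[4] = 1×5 = 5

[15, 25, 30, 15, 5]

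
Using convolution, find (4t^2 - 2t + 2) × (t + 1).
Ascending coefficients: a = [2, -2, 4], b = [1, 1]. c[0] = 2×1 = 2; c[1] = 2×1 + -2×1 = 0; c[2] = -2×1 + 4×1 = 2; c[3] = 4×1 = 4. Result coefficients: [2, 0, 2, 4] → 4t^3 + 2t^2 + 2

4t^3 + 2t^2 + 2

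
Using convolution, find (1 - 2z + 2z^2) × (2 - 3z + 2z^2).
Ascending coefficients: a = [1, -2, 2], b = [2, -3, 2]. c[0] = 1×2 = 2; c[1] = 1×-3 + -2×2 = -7; c[2] = 1×2 + -2×-3 + 2×2 = 12; c[3] = -2×2 + 2×-3 = -10; c[4] = 2×2 = 4. Result coefficients: [2, -7, 12, -10, 4] → 2 - 7z + 12z^2 - 10z^3 + 4z^4

2 - 7z + 12z^2 - 10z^3 + 4z^4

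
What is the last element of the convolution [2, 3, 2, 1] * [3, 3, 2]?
Use y[k] = Σ_i a[i]·b[k-i] at k=5. y[5] = 1×2 = 2

2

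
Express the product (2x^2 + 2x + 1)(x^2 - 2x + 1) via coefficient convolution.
Ascending coefficients: a = [1, 2, 2], b = [1, -2, 1]. c[0] = 1×1 = 1; c[1] = 1×-2 + 2×1 = 0; c[2] = 1×1 + 2×-2 + 2×1 = -1; c[3] = 2×1 + 2×-2 = -2; c[4] = 2×1 = 2. Result coefficients: [1, 0, -1, -2, 2] → 2x^4 - 2x^3 - x^2 + 1

2x^4 - 2x^3 - x^2 + 1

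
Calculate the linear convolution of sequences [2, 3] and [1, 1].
y[0] = 2×1 = 2; y[1] = 2×1 + 3×1 = 5; y[2] = 3×1 = 3

[2, 5, 3]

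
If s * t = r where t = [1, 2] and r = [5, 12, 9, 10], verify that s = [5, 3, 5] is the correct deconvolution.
Forward-compute [5, 3, 5] * [1, 2]: r[0] = 5×1 = 5; r[1] = 5×2 + 3×1 = 13; r[2] = 3×2 + 5×1 = 11; r[3] = 5×2 = 10 → [5, 13, 11, 10]. Does not match given r = [5, 12, 9, 10].

Not verified. [5, 3, 5] * [1, 2] = [5, 13, 11, 10], which differs from [5, 12, 9, 10] at index 1.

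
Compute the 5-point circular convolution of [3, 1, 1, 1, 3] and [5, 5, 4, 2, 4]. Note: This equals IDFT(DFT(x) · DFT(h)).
Either evaluate y[k] = Σ_j x[j]·h[(k-j) mod 5] directly, or use IDFT(DFT(x) · DFT(h)). y[0] = 3×5 + 1×4 + 1×2 + 1×4 + 3×5 = 40; y[1] = 3×5 + 1×5 + 1×4 + 1×2 + 3×4 = 38; y[2] = 3×4 + 1×5 + 1×5 + 1×4 + 3×2 = 32; y[3] = 3×2 + 1×4 + 1×5 + 1×5 + 3×4 = 32; y[4] = 3×4 + 1×2 + 1×4 + 1×5 + 3×5 = 38. Result: [40, 38, 32, 32, 38]

[40, 38, 32, 32, 38]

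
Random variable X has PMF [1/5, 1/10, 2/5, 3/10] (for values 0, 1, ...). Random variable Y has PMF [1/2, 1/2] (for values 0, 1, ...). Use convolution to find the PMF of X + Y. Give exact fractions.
P(X+Y=k) = Σ_i P(X=i)·P(Y=k-i) — a convolution of [1/5, 1/10, 2/5, 3/10] and [1/2, 1/2]. P(X+Y=0) = (1/5)×(1/2) = 1/10; P(X+Y=1) = (1/5)×(1/2) + (1/10)×(1/2) = 1/10 + 1/20 = 3/20; P(X+Y=2) = (1/10)×(1/2) + (2/5)×(1/2) = 1/20 + 1/5 = 1/4; P(X+Y=3) = (2/5)×(1/2) + (3/10)×(1/2) = 1/5 + 3/20 = 7/20; P(X+Y=4) = (3/10)×(1/2) = 3/20. PMF: [1/10, 3/20, 1/4, 7/20, 3/20] (sums to 1 ✓)

[1/10, 3/20, 1/4, 7/20, 3/20]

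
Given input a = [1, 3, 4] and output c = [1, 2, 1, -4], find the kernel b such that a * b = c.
Output length 4 = len(a) + len(b) - 1 ⇒ len(b) = 2. Solve b forward using b[k] = (c[k] - Σ_{i≥1} a[i]·b[k-i]) / a[0]: b[0] = c[0] / a[0] = 1 / 1 = 1; b[1] = (c[1] - 3×1) / a[0] = (2 - 3×1) / 1 = -1. So b = [1, -1]. Forward-check [1, 3, 4] * [1, -1]: c[0] = 1×1 = 1; c[1] = 1×-1 + 3×1 = 2; c[2] = 3×-1 + 4×1 = 1; c[3] = 4×-1 = -4 → [1, 2, 1, -4] ✓

[1, -1]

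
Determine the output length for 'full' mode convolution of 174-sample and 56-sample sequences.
Linear/full convolution length: m + n - 1 = 174 + 56 - 1 = 229

229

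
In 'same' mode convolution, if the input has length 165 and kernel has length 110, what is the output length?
'Same' mode returns an output with the same length as the input: 165

165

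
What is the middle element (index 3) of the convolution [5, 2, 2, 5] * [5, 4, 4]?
Use y[k] = Σ_i a[i]·b[k-i] at k=3. y[3] = 2×4 + 2×4 + 5×5 = 41

41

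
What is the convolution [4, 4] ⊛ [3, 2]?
y[0] = 4×3 = 12; y[1] = 4×2 + 4×3 = 20; y[2] = 4×2 = 8

[12, 20, 8]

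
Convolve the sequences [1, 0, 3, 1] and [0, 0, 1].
y[0] = 1×0 = 0; y[1] = 1×0 + 0×0 = 0; y[2] = 1×1 + 0×0 + 3×0 = 1; y[3] = 0×1 + 3×0 + 1×0 = 0; y[4] = 3×1 + 1×0 = 3; y[5] = 1×1 = 1

[0, 0, 1, 0, 3, 1]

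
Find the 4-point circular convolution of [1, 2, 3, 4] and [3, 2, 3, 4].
Use y[k] = Σ_j u[j]·v[(k-j) mod 4]. y[0] = 1×3 + 2×4 + 3×3 + 4×2 = 28; y[1] = 1×2 + 2×3 + 3×4 + 4×3 = 32; y[2] = 1×3 + 2×2 + 3×3 + 4×4 = 32; y[3] = 1×4 + 2×3 + 3×2 + 4×3 = 28. Result: [28, 32, 32, 28]

[28, 32, 32, 28]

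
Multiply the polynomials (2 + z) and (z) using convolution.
Ascending coefficients: a = [2, 1], b = [0, 1]. c[0] = 2×0 = 0; c[1] = 2×1 + 1×0 = 2; c[2] = 1×1 = 1. Result coefficients: [0, 2, 1] → 2z + z^2

2z + z^2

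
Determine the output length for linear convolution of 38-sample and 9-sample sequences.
Linear/full convolution length: m + n - 1 = 38 + 9 - 1 = 46

46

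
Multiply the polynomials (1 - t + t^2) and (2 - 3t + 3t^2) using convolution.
Ascending coefficients: a = [1, -1, 1], b = [2, -3, 3]. c[0] = 1×2 = 2; c[1] = 1×-3 + -1×2 = -5; c[2] = 1×3 + -1×-3 + 1×2 = 8; c[3] = -1×3 + 1×-3 = -6; c[4] = 1×3 = 3. Result coefficients: [2, -5, 8, -6, 3] → 2 - 5t + 8t^2 - 6t^3 + 3t^4

2 - 5t + 8t^2 - 6t^3 + 3t^4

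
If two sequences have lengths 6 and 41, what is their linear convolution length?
Linear/full convolution length: m + n - 1 = 6 + 41 - 1 = 46

46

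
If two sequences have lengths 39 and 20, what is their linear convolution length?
Linear/full convolution length: m + n - 1 = 39 + 20 - 1 = 58

58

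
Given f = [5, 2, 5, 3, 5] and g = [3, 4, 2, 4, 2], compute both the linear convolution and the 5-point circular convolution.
Linear: y_lin[0] = 5×3 = 15; y_lin[1] = 5×4 + 2×3 = 26; y_lin[2] = 5×2 + 2×4 + 5×3 = 33; y_lin[3] = 5×4 + 2×2 + 5×4 + 3×3 = 53; y_lin[4] = 5×2 + 2×4 + 5×2 + 3×4 + 5×3 = 55; y_lin[5] = 2×2 + 5×4 + 3×2 + 5×4 = 50; y_lin[6] = 5×2 + 3×4 + 5×2 = 32; y_lin[7] = 3×2 + 5×4 = 26; y_lin[8] = 5×2 = 10 → [15, 26, 33, 53, 55, 50, 32, 26, 10]. Circular (length 5): y[0] = 5×3 + 2×2 + 5×4 + 3×2 + 5×4 = 65; y[1] = 5×4 + 2×3 + 5×2 + 3×4 + 5×2 = 58; y[2] = 5×2 + 2×4 + 5×3 + 3×2 + 5×4 = 59; y[3] = 5×4 + 2×2 + 5×4 + 3×3 + 5×2 = 63; y[4] = 5×2 + 2×4 + 5×2 + 3×4 + 5×3 = 55 → [65, 58, 59, 63, 55]

Linear: [15, 26, 33, 53, 55, 50, 32, 26, 10], Circular: [65, 58, 59, 63, 55]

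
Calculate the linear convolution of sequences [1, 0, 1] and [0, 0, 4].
y[0] = 1×0 = 0; y[1] = 1×0 + 0×0 = 0; y[2] = 1×4 + 0×0 + 1×0 = 4; y[3] = 0×4 + 1×0 = 0; y[4] = 1×4 = 4

[0, 0, 4, 0, 4]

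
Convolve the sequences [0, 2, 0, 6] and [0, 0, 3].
y[0] = 0×0 = 0; y[1] = 0×0 + 2×0 = 0; y[2] = 0×3 + 2×0 + 0×0 = 0; y[3] = 2×3 + 0×0 + 6×0 = 6; y[4] = 0×3 + 6×0 = 0; y[5] = 6×3 = 18

[0, 0, 0, 6, 0, 18]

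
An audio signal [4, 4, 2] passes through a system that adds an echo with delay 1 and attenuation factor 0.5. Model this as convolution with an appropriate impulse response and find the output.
Direct-path + delayed-attenuated-path model → impulse response h = [1, 0.5] (1 at lag 0, 0.5 at lag 1). Output y[n] = x[n] + 0.5·x[n - 1] (with x[n] = 0 outside 0..2): y[0] = 4 + 0.5×0 = 4; y[1] = 4 + 0.5×4 = 6.0; y[2] = 2 + 0.5×4 = 4.0; y[3] = 0 + 0.5×2 = 1.0. So y = [4, 6.0, 4.0, 1.0]

[4, 6.0, 4.0, 1.0]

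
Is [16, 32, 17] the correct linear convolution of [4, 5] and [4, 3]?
Recompute linear convolution of [4, 5] and [4, 3]: y[0] = 4×4 = 16; y[1] = 4×3 + 5×4 = 32; y[2] = 5×3 = 15 → [16, 32, 15]. Compare to given [16, 32, 17]: they differ at index 2: given 17, correct 15, so answer: No

No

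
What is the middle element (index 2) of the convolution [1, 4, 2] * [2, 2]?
Use y[k] = Σ_i a[i]·b[k-i] at k=2. y[2] = 4×2 + 2×2 = 12

12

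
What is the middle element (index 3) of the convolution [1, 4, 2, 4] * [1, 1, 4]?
Use y[k] = Σ_i a[i]·b[k-i] at k=3. y[3] = 4×4 + 2×1 + 4×1 = 22

22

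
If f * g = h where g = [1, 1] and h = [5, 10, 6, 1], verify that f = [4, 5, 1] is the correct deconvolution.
Forward-compute [4, 5, 1] * [1, 1]: h[0] = 4×1 = 4; h[1] = 4×1 + 5×1 = 9; h[2] = 5×1 + 1×1 = 6; h[3] = 1×1 = 1 → [4, 9, 6, 1]. Does not match given h = [5, 10, 6, 1].

Not verified. [4, 5, 1] * [1, 1] = [4, 9, 6, 1], which differs from [5, 10, 6, 1] at index 0.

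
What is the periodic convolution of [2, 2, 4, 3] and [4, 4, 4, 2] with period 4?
Use y[k] = Σ_j s[j]·t[(k-j) mod 4]. y[0] = 2×4 + 2×2 + 4×4 + 3×4 = 40; y[1] = 2×4 + 2×4 + 4×2 + 3×4 = 36; y[2] = 2×4 + 2×4 + 4×4 + 3×2 = 38; y[3] = 2×2 + 2×4 + 4×4 + 3×4 = 40. Result: [40, 36, 38, 40]

[40, 36, 38, 40]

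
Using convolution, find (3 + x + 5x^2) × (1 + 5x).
Ascending coefficients: a = [3, 1, 5], b = [1, 5]. c[0] = 3×1 = 3; c[1] = 3×5 + 1×1 = 16; c[2] = 1×5 + 5×1 = 10; c[3] = 5×5 = 25. Result coefficients: [3, 16, 10, 25] → 3 + 16x + 10x^2 + 25x^3

3 + 16x + 10x^2 + 25x^3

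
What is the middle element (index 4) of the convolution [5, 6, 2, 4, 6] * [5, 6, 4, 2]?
Use y[k] = Σ_i a[i]·b[k-i] at k=4. y[4] = 6×2 + 2×4 + 4×6 + 6×5 = 74

74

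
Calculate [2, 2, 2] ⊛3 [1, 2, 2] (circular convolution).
Use y[k] = Σ_j x[j]·h[(k-j) mod 3]. y[0] = 2×1 + 2×2 + 2×2 = 10; y[1] = 2×2 + 2×1 + 2×2 = 10; y[2] = 2×2 + 2×2 + 2×1 = 10. Result: [10, 10, 10]

[10, 10, 10]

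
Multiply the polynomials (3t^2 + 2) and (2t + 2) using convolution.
Ascending coefficients: a = [2, 0, 3], b = [2, 2]. c[0] = 2×2 = 4; c[1] = 2×2 + 0×2 = 4; c[2] = 0×2 + 3×2 = 6; c[3] = 3×2 = 6. Result coefficients: [4, 4, 6, 6] → 6t^3 + 6t^2 + 4t + 4

6t^3 + 6t^2 + 4t + 4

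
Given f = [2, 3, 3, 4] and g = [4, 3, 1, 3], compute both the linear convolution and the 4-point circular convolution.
Linear: y_lin[0] = 2×4 = 8; y_lin[1] = 2×3 + 3×4 = 18; y_lin[2] = 2×1 + 3×3 + 3×4 = 23; y_lin[3] = 2×3 + 3×1 + 3×3 + 4×4 = 34; y_lin[4] = 3×3 + 3×1 + 4×3 = 24; y_lin[5] = 3×3 + 4×1 = 13; y_lin[6] = 4×3 = 12 → [8, 18, 23, 34, 24, 13, 12]. Circular (length 4): y[0] = 2×4 + 3×3 + 3×1 + 4×3 = 32; y[1] = 2×3 + 3×4 + 3×3 + 4×1 = 31; y[2] = 2×1 + 3×3 + 3×4 + 4×3 = 35; y[3] = 2×3 + 3×1 + 3×3 + 4×4 = 34 → [32, 31, 35, 34]

Linear: [8, 18, 23, 34, 24, 13, 12], Circular: [32, 31, 35, 34]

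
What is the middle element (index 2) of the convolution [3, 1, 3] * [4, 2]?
Use y[k] = Σ_i a[i]·b[k-i] at k=2. y[2] = 1×2 + 3×4 = 14

14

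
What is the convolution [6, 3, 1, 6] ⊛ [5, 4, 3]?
y[0] = 6×5 = 30; y[1] = 6×4 + 3×5 = 39; y[2] = 6×3 + 3×4 + 1×5 = 35; y[3] = 3×3 + 1×4 + 6×5 = 43; y[4] = 1×3 + 6×4 = 27; y[5] = 6×3 = 18

[30, 39, 35, 43, 27, 18]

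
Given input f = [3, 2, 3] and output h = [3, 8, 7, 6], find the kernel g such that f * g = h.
Output length 4 = len(f) + len(g) - 1 ⇒ len(g) = 2. Solve g forward using g[k] = (h[k] - Σ_{i≥1} f[i]·g[k-i]) / f[0]: g[0] = h[0] / f[0] = 3 / 3 = 1; g[1] = (h[1] - 2×1) / f[0] = (8 - 2×1) / 3 = 2. So g = [1, 2]. Forward-check [3, 2, 3] * [1, 2]: h[0] = 3×1 = 3; h[1] = 3×2 + 2×1 = 8; h[2] = 2×2 + 3×1 = 7; h[3] = 3×2 = 6 → [3, 8, 7, 6] ✓

[1, 2]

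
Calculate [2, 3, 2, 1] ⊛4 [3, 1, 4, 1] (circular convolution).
Use y[k] = Σ_j f[j]·g[(k-j) mod 4]. y[0] = 2×3 + 3×1 + 2×4 + 1×1 = 18; y[1] = 2×1 + 3×3 + 2×1 + 1×4 = 17; y[2] = 2×4 + 3×1 + 2×3 + 1×1 = 18; y[3] = 2×1 + 3×4 + 2×1 + 1×3 = 19. Result: [18, 17, 18, 19]

[18, 17, 18, 19]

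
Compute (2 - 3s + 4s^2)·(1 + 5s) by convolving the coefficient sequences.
Ascending coefficients: a = [2, -3, 4], b = [1, 5]. c[0] = 2×1 = 2; c[1] = 2×5 + -3×1 = 7; c[2] = -3×5 + 4×1 = -11; c[3] = 4×5 = 20. Result coefficients: [2, 7, -11, 20] → 2 + 7s - 11s^2 + 20s^3

2 + 7s - 11s^2 + 20s^3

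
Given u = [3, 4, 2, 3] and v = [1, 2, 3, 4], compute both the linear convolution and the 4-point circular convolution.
Linear: y_lin[0] = 3×1 = 3; y_lin[1] = 3×2 + 4×1 = 10; y_lin[2] = 3×3 + 4×2 + 2×1 = 19; y_lin[3] = 3×4 + 4×3 + 2×2 + 3×1 = 31; y_lin[4] = 4×4 + 2×3 + 3×2 = 28; y_lin[5] = 2×4 + 3×3 = 17; y_lin[6] = 3×4 = 12 → [3, 10, 19, 31, 28, 17, 12]. Circular (length 4): y[0] = 3×1 + 4×4 + 2×3 + 3×2 = 31; y[1] = 3×2 + 4×1 + 2×4 + 3×3 = 27; y[2] = 3×3 + 4×2 + 2×1 + 3×4 = 31; y[3] = 3×4 + 4×3 + 2×2 + 3×1 = 31 → [31, 27, 31, 31]

Linear: [3, 10, 19, 31, 28, 17, 12], Circular: [31, 27, 31, 31]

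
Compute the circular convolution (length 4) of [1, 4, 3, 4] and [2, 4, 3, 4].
Use y[k] = Σ_j x[j]·h[(k-j) mod 4]. y[0] = 1×2 + 4×4 + 3×3 + 4×4 = 43; y[1] = 1×4 + 4×2 + 3×4 + 4×3 = 36; y[2] = 1×3 + 4×4 + 3×2 + 4×4 = 41; y[3] = 1×4 + 4×3 + 3×4 + 4×2 = 36. Result: [43, 36, 41, 36]

[43, 36, 41, 36]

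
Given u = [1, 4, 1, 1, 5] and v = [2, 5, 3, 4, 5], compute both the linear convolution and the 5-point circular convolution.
Linear: y_lin[0] = 1×2 = 2; y_lin[1] = 1×5 + 4×2 = 13; y_lin[2] = 1×3 + 4×5 + 1×2 = 25; y_lin[3] = 1×4 + 4×3 + 1×5 + 1×2 = 23; y_lin[4] = 1×5 + 4×4 + 1×3 + 1×5 + 5×2 = 39; y_lin[5] = 4×5 + 1×4 + 1×3 + 5×5 = 52; y_lin[6] = 1×5 + 1×4 + 5×3 = 24; y_lin[7] = 1×5 + 5×4 = 25; y_lin[8] = 5×5 = 25 → [2, 13, 25, 23, 39, 52, 24, 25, 25]. Circular (length 5): y[0] = 1×2 + 4×5 + 1×4 + 1×3 + 5×5 = 54; y[1] = 1×5 + 4×2 + 1×5 + 1×4 + 5×3 = 37; y[2] = 1×3 + 4×5 + 1×2 + 1×5 + 5×4 = 50; y[3] = 1×4 + 4×3 + 1×5 + 1×2 + 5×5 = 48; y[4] = 1×5 + 4×4 + 1×3 + 1×5 + 5×2 = 39 → [54, 37, 50, 48, 39]

Linear: [2, 13, 25, 23, 39, 52, 24, 25, 25], Circular: [54, 37, 50, 48, 39]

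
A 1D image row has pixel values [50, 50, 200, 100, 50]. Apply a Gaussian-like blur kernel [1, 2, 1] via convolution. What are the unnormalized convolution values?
Convolve image row [50, 50, 200, 100, 50] with kernel [1, 2, 1]: y[0] = 50×1 = 50; y[1] = 50×2 + 50×1 = 150; y[2] = 50×1 + 50×2 + 200×1 = 350; y[3] = 50×1 + 200×2 + 100×1 = 550; y[4] = 200×1 + 100×2 + 50×1 = 450; y[5] = 100×1 + 50×2 = 200; y[6] = 50×1 = 50 → [50, 150, 350, 550, 450, 200, 50]. Normalization factor = sum(kernel) = 4.

[50, 150, 350, 550, 450, 200, 50]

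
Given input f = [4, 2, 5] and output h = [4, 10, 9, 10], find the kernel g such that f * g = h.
Output length 4 = len(f) + len(g) - 1 ⇒ len(g) = 2. Solve g forward using g[k] = (h[k] - Σ_{i≥1} f[i]·g[k-i]) / f[0]: g[0] = h[0] / f[0] = 4 / 4 = 1; g[1] = (h[1] - 2×1) / f[0] = (10 - 2×1) / 4 = 2. So g = [1, 2]. Forward-check [4, 2, 5] * [1, 2]: h[0] = 4×1 = 4; h[1] = 4×2 + 2×1 = 10; h[2] = 2×2 + 5×1 = 9; h[3] = 5×2 = 10 → [4, 10, 9, 10] ✓

[1, 2]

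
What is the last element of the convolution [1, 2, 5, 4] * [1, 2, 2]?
Use y[k] = Σ_i a[i]·b[k-i] at k=5. y[5] = 4×2 = 8

8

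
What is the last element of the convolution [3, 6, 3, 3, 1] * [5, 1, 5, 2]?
Use y[k] = Σ_i a[i]·b[k-i] at k=7. y[7] = 1×2 = 2

2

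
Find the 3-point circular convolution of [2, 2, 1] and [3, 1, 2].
Use y[k] = Σ_j u[j]·v[(k-j) mod 3]. y[0] = 2×3 + 2×2 + 1×1 = 11; y[1] = 2×1 + 2×3 + 1×2 = 10; y[2] = 2×2 + 2×1 + 1×3 = 9. Result: [11, 10, 9]

[11, 10, 9]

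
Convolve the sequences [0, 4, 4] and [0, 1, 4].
y[0] = 0×0 = 0; y[1] = 0×1 + 4×0 = 0; y[2] = 0×4 + 4×1 + 4×0 = 4; y[3] = 4×4 + 4×1 = 20; y[4] = 4×4 = 16

[0, 0, 4, 20, 16]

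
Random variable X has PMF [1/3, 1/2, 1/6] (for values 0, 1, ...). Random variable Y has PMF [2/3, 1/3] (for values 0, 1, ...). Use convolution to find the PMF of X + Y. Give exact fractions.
P(X+Y=k) = Σ_i P(X=i)·P(Y=k-i) — a convolution of [1/3, 1/2, 1/6] and [2/3, 1/3]. P(X+Y=0) = (1/3)×(2/3) = 2/9; P(X+Y=1) = (1/3)×(1/3) + (1/2)×(2/3) = 1/9 + 1/3 = 4/9; P(X+Y=2) = (1/2)×(1/3) + (1/6)×(2/3) = 1/6 + 1/9 = 5/18; P(X+Y=3) = (1/6)×(1/3) = 1/18. PMF: [2/9, 4/9, 5/18, 1/18] (sums to 1 ✓)

[2/9, 4/9, 5/18, 1/18]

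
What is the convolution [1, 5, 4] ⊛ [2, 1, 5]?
y[0] = 1×2 = 2; y[1] = 1×1 + 5×2 = 11; y[2] = 1×5 + 5×1 + 4×2 = 18; y[3] = 5×5 + 4×1 = 29; y[4] = 4×5 = 20

[2, 11, 18, 29, 20]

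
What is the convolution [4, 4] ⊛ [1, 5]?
y[0] = 4×1 = 4; y[1] = 4×5 + 4×1 = 24; y[2] = 4×5 = 20

[4, 24, 20]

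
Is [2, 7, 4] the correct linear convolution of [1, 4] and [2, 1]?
Recompute linear convolution of [1, 4] and [2, 1]: y[0] = 1×2 = 2; y[1] = 1×1 + 4×2 = 9; y[2] = 4×1 = 4 → [2, 9, 4]. Compare to given [2, 7, 4]: they differ at index 1: given 7, correct 9, so answer: No

No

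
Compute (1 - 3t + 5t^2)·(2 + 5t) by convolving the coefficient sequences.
Ascending coefficients: a = [1, -3, 5], b = [2, 5]. c[0] = 1×2 = 2; c[1] = 1×5 + -3×2 = -1; c[2] = -3×5 + 5×2 = -5; c[3] = 5×5 = 25. Result coefficients: [2, -1, -5, 25] → 2 - t - 5t^2 + 25t^3

2 - t - 5t^2 + 25t^3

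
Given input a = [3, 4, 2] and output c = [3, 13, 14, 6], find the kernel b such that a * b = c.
Output length 4 = len(a) + len(b) - 1 ⇒ len(b) = 2. Solve b forward using b[k] = (c[k] - Σ_{i≥1} a[i]·b[k-i]) / a[0]: b[0] = c[0] / a[0] = 3 / 3 = 1; b[1] = (c[1] - 4×1) / a[0] = (13 - 4×1) / 3 = 3. So b = [1, 3]. Forward-check [3, 4, 2] * [1, 3]: c[0] = 3×1 = 3; c[1] = 3×3 + 4×1 = 13; c[2] = 4×3 + 2×1 = 14; c[3] = 2×3 = 6 → [3, 13, 14, 6] ✓

[1, 3]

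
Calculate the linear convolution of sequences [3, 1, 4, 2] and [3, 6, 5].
y[0] = 3×3 = 9; y[1] = 3×6 + 1×3 = 21; y[2] = 3×5 + 1×6 + 4×3 = 33; y[3] = 1×5 + 4×6 + 2×3 = 35; y[4] = 4×5 + 2×6 = 32; y[5] = 2×5 = 10

[9, 21, 33, 35, 32, 10]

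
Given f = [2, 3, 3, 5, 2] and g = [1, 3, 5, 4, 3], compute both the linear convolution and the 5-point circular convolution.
Linear: y_lin[0] = 2×1 = 2; y_lin[1] = 2×3 + 3×1 = 9; y_lin[2] = 2×5 + 3×3 + 3×1 = 22; y_lin[3] = 2×4 + 3×5 + 3×3 + 5×1 = 37; y_lin[4] = 2×3 + 3×4 + 3×5 + 5×3 + 2×1 = 50; y_lin[5] = 3×3 + 3×4 + 5×5 + 2×3 = 52; y_lin[6] = 3×3 + 5×4 + 2×5 = 39; y_lin[7] = 5×3 + 2×4 = 23; y_lin[8] = 2×3 = 6 → [2, 9, 22, 37, 50, 52, 39, 23, 6]. Circular (length 5): y[0] = 2×1 + 3×3 + 3×4 + 5×5 + 2×3 = 54; y[1] = 2×3 + 3×1 + 3×3 + 5×4 + 2×5 = 48; y[2] = 2×5 + 3×3 + 3×1 + 5×3 + 2×4 = 45; y[3] = 2×4 + 3×5 + 3×3 + 5×1 + 2×3 = 43; y[4] = 2×3 + 3×4 + 3×5 + 5×3 + 2×1 = 50 → [54, 48, 45, 43, 50]

Linear: [2, 9, 22, 37, 50, 52, 39, 23, 6], Circular: [54, 48, 45, 43, 50]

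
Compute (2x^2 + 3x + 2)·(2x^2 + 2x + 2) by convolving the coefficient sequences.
Ascending coefficients: a = [2, 3, 2], b = [2, 2, 2]. c[0] = 2×2 = 4; c[1] = 2×2 + 3×2 = 10; c[2] = 2×2 + 3×2 + 2×2 = 14; c[3] = 3×2 + 2×2 = 10; c[4] = 2×2 = 4. Result coefficients: [4, 10, 14, 10, 4] → 4x^4 + 10x^3 + 14x^2 + 10x + 4

4x^4 + 10x^3 + 14x^2 + 10x + 4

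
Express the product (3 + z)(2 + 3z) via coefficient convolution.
Ascending coefficients: a = [3, 1], b = [2, 3]. c[0] = 3×2 = 6; c[1] = 3×3 + 1×2 = 11; c[2] = 1×3 = 3. Result coefficients: [6, 11, 3] → 6 + 11z + 3z^2

6 + 11z + 3z^2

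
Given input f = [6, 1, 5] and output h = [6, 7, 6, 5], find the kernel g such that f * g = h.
Output length 4 = len(f) + len(g) - 1 ⇒ len(g) = 2. Solve g forward using g[k] = (h[k] - Σ_{i≥1} f[i]·g[k-i]) / f[0]: g[0] = h[0] / f[0] = 6 / 6 = 1; g[1] = (h[1] - 1×1) / f[0] = (7 - 1×1) / 6 = 1. So g = [1, 1]. Forward-check [6, 1, 5] * [1, 1]: h[0] = 6×1 = 6; h[1] = 6×1 + 1×1 = 7; h[2] = 1×1 + 5×1 = 6; h[3] = 5×1 = 5 → [6, 7, 6, 5] ✓

[1, 1]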